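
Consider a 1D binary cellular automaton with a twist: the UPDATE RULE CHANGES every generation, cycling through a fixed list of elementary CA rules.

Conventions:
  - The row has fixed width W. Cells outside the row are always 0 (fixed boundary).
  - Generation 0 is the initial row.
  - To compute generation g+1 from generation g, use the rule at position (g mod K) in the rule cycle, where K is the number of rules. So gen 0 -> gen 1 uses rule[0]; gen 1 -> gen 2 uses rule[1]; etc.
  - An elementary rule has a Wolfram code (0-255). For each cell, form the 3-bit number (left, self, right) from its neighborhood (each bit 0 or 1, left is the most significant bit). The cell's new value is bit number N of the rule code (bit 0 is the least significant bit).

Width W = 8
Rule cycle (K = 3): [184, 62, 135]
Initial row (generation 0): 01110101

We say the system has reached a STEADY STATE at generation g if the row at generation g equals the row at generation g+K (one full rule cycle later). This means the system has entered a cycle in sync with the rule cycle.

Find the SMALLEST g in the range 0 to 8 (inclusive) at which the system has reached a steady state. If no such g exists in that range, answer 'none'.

Answer: none

Derivation:
Gen 0: 01110101
Gen 1 (rule 184): 01101010
Gen 2 (rule 62): 11011111
Gen 3 (rule 135): 00001110
Gen 4 (rule 184): 00001101
Gen 5 (rule 62): 00011011
Gen 6 (rule 135): 11100000
Gen 7 (rule 184): 11010000
Gen 8 (rule 62): 10111000
Gen 9 (rule 135): 10010011
Gen 10 (rule 184): 01001010
Gen 11 (rule 62): 11111111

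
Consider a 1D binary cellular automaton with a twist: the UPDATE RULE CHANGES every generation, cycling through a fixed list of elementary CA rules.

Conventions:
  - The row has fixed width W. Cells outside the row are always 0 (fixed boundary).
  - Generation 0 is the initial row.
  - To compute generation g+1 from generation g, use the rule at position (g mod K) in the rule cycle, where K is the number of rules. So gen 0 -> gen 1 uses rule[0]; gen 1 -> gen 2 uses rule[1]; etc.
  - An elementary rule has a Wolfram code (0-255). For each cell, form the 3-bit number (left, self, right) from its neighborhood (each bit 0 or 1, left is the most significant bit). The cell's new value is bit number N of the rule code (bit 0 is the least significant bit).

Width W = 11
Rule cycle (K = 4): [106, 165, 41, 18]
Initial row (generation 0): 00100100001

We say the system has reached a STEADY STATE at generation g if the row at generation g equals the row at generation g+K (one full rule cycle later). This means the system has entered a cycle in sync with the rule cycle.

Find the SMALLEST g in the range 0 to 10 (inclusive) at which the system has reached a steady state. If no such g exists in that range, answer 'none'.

Gen 0: 00100100001
Gen 1 (rule 106): 01001000010
Gen 2 (rule 165): 01001011010
Gen 3 (rule 41): 00000110100
Gen 4 (rule 18): 00001000010
Gen 5 (rule 106): 00010000100
Gen 6 (rule 165): 11010110101
Gen 7 (rule 41): 10101101010
Gen 8 (rule 18): 00000000001
Gen 9 (rule 106): 00000000010
Gen 10 (rule 165): 11111111010
Gen 11 (rule 41): 10000000100
Gen 12 (rule 18): 01000001010
Gen 13 (rule 106): 10000010100
Gen 14 (rule 165): 10111011101

Answer: none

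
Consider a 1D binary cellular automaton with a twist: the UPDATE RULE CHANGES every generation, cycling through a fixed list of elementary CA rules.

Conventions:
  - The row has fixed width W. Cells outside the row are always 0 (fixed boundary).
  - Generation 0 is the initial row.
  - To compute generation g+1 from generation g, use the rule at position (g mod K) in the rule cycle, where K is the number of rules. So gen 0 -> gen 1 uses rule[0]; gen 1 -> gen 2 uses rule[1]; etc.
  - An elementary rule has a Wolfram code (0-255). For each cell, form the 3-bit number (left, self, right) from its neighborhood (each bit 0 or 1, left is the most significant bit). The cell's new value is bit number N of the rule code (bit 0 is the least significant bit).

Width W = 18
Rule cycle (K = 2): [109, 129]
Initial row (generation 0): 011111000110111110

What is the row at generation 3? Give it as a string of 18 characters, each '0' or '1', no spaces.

Gen 0: 011111000110111110
Gen 1 (rule 109): 010001010111100010
Gen 2 (rule 129): 000100000011001000
Gen 3 (rule 109): 110101111011001011

Answer: 110101111011001011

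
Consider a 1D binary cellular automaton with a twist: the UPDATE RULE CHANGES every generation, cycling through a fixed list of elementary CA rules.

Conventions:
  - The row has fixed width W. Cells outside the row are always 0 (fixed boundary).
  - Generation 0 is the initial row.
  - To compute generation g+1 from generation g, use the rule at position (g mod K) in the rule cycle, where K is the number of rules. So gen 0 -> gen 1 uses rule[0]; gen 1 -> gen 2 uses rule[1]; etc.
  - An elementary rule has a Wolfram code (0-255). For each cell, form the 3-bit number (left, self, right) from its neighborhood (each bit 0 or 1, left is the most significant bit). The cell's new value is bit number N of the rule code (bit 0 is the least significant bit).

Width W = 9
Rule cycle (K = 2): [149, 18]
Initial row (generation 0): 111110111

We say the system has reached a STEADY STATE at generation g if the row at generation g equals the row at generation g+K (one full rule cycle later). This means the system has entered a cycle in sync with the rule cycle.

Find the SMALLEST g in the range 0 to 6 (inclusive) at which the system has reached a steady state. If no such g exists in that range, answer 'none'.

Answer: 4

Derivation:
Gen 0: 111110111
Gen 1 (rule 149): 011100010
Gen 2 (rule 18): 100010101
Gen 3 (rule 149): 111010101
Gen 4 (rule 18): 000000000
Gen 5 (rule 149): 111111111
Gen 6 (rule 18): 000000000
Gen 7 (rule 149): 111111111
Gen 8 (rule 18): 000000000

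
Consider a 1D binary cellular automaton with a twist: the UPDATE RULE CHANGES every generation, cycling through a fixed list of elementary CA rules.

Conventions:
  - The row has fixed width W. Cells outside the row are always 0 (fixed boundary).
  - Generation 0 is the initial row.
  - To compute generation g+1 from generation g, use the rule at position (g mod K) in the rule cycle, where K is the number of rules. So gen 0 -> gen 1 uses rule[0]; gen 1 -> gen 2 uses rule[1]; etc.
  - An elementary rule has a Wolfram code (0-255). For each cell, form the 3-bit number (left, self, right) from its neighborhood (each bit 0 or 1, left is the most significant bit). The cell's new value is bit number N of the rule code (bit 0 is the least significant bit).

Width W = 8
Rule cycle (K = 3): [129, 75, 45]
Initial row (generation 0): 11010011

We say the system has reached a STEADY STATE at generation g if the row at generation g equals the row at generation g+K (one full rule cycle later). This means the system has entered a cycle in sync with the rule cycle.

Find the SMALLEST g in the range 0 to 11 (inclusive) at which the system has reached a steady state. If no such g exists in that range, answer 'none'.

Gen 0: 11010011
Gen 1 (rule 129): 00000000
Gen 2 (rule 75): 11111111
Gen 3 (rule 45): 10000000
Gen 4 (rule 129): 00111111
Gen 5 (rule 75): 11100001
Gen 6 (rule 45): 10001101
Gen 7 (rule 129): 00100000
Gen 8 (rule 75): 11001111
Gen 9 (rule 45): 10001000
Gen 10 (rule 129): 00100011
Gen 11 (rule 75): 11001111
Gen 12 (rule 45): 10001000
Gen 13 (rule 129): 00100011
Gen 14 (rule 75): 11001111

Answer: 8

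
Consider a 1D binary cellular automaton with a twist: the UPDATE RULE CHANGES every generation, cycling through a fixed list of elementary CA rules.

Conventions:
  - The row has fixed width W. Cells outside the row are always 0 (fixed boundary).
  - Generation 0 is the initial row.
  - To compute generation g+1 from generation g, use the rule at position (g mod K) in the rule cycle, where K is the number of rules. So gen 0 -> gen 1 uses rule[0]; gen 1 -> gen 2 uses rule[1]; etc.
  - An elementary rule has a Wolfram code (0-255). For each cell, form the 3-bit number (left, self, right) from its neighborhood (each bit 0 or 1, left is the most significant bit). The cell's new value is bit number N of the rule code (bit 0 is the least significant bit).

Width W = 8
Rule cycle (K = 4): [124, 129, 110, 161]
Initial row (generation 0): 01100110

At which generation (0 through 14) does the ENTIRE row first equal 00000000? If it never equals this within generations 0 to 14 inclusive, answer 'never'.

Answer: 4

Derivation:
Gen 0: 01100110
Gen 1 (rule 124): 01110111
Gen 2 (rule 129): 00100010
Gen 3 (rule 110): 01100110
Gen 4 (rule 161): 00000000
Gen 5 (rule 124): 00000000
Gen 6 (rule 129): 11111111
Gen 7 (rule 110): 10000001
Gen 8 (rule 161): 00111100
Gen 9 (rule 124): 00100110
Gen 10 (rule 129): 10000000
Gen 11 (rule 110): 10000000
Gen 12 (rule 161): 00111111
Gen 13 (rule 124): 00100001
Gen 14 (rule 129): 10001100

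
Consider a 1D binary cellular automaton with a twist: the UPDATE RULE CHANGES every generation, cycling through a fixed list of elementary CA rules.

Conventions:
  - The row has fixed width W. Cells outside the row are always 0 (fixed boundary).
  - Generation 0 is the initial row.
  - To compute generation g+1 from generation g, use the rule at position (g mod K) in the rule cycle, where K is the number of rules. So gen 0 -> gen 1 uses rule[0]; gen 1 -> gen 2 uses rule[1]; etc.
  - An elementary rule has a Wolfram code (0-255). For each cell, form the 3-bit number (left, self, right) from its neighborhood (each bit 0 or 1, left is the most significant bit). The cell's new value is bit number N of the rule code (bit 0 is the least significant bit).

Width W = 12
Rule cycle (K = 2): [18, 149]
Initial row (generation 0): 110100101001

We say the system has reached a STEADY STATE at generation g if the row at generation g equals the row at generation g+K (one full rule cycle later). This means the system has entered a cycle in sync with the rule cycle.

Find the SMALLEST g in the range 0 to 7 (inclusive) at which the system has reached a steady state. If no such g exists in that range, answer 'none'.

Answer: 5

Derivation:
Gen 0: 110100101001
Gen 1 (rule 18): 000011000110
Gen 2 (rule 149): 111000110001
Gen 3 (rule 18): 000101001010
Gen 4 (rule 149): 110101101011
Gen 5 (rule 18): 000000000000
Gen 6 (rule 149): 111111111111
Gen 7 (rule 18): 000000000000
Gen 8 (rule 149): 111111111111
Gen 9 (rule 18): 000000000000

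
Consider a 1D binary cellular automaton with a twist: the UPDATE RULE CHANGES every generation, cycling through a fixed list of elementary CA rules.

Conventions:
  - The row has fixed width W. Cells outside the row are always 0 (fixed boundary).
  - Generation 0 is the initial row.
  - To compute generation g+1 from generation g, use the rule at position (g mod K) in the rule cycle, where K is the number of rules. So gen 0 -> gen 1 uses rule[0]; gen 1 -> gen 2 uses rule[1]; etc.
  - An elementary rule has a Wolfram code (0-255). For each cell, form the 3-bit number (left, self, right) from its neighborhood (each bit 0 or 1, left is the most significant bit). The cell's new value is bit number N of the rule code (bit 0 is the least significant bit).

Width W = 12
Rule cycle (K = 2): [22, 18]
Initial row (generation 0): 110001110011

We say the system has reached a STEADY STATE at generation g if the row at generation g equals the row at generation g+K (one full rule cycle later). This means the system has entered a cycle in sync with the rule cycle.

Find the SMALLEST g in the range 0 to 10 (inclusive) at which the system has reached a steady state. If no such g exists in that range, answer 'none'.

Gen 0: 110001110011
Gen 1 (rule 22): 001010001100
Gen 2 (rule 18): 010001010010
Gen 3 (rule 22): 111011011111
Gen 4 (rule 18): 000000000000
Gen 5 (rule 22): 000000000000
Gen 6 (rule 18): 000000000000
Gen 7 (rule 22): 000000000000
Gen 8 (rule 18): 000000000000
Gen 9 (rule 22): 000000000000
Gen 10 (rule 18): 000000000000
Gen 11 (rule 22): 000000000000
Gen 12 (rule 18): 000000000000

Answer: 4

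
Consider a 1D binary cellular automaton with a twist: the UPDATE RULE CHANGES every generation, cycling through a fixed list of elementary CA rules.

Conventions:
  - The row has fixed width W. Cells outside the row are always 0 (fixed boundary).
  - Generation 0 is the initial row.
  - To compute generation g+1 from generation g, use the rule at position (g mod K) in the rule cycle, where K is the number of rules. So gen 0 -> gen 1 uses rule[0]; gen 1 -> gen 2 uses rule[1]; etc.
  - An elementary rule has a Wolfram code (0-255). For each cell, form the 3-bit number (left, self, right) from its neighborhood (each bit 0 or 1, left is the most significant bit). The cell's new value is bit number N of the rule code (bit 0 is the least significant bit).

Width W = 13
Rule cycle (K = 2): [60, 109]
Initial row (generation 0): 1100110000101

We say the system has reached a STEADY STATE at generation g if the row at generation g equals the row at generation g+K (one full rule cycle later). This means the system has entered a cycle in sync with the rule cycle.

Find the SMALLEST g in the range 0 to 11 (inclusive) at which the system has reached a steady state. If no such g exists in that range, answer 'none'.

Gen 0: 1100110000101
Gen 1 (rule 60): 1010101000111
Gen 2 (rule 109): 1111111010101
Gen 3 (rule 60): 1000000111111
Gen 4 (rule 109): 1011110100001
Gen 5 (rule 60): 1110001110001
Gen 6 (rule 109): 1010101010101
Gen 7 (rule 60): 1111111111111
Gen 8 (rule 109): 1000000000001
Gen 9 (rule 60): 1100000000001
Gen 10 (rule 109): 1101111111101
Gen 11 (rule 60): 1011000000011
Gen 12 (rule 109): 1111011111011
Gen 13 (rule 60): 1000110000110

Answer: none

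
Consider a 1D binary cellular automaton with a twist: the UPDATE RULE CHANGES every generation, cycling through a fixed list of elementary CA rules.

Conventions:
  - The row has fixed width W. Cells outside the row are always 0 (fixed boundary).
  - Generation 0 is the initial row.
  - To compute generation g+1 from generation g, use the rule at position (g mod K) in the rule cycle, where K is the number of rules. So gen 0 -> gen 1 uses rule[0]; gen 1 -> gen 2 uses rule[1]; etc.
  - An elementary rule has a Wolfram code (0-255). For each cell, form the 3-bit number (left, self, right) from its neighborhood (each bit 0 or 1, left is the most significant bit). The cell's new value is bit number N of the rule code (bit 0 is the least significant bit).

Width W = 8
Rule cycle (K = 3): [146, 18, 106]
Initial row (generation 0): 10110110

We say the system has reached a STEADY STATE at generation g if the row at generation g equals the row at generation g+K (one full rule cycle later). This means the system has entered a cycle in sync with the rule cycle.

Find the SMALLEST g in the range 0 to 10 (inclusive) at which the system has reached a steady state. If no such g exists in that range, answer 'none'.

Gen 0: 10110110
Gen 1 (rule 146): 00000001
Gen 2 (rule 18): 00000010
Gen 3 (rule 106): 00000100
Gen 4 (rule 146): 00001010
Gen 5 (rule 18): 00010001
Gen 6 (rule 106): 00100010
Gen 7 (rule 146): 01010101
Gen 8 (rule 18): 10000000
Gen 9 (rule 106): 00000000
Gen 10 (rule 146): 00000000
Gen 11 (rule 18): 00000000
Gen 12 (rule 106): 00000000
Gen 13 (rule 146): 00000000

Answer: 9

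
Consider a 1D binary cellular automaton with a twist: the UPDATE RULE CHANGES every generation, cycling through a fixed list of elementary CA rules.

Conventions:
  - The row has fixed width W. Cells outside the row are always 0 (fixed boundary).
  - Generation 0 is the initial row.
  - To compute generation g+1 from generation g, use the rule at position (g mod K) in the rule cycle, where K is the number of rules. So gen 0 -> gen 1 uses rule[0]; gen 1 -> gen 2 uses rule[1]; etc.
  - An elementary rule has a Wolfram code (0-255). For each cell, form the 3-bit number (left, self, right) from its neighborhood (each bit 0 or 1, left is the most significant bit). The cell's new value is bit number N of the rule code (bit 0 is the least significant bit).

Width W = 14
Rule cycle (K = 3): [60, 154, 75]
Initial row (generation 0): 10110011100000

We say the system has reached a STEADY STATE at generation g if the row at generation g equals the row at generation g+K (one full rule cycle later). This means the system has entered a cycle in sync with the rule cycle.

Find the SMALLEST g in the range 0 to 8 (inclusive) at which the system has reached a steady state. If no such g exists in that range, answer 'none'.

Gen 0: 10110011100000
Gen 1 (rule 60): 11101010010000
Gen 2 (rule 154): 11000001101000
Gen 3 (rule 75): 11011111100011
Gen 4 (rule 60): 10110000010010
Gen 5 (rule 154): 00101000101101
Gen 6 (rule 75): 11000011001100
Gen 7 (rule 60): 10100010101010
Gen 8 (rule 154): 00010100000001
Gen 9 (rule 75): 11100001111110
Gen 10 (rule 60): 10010001000001
Gen 11 (rule 154): 01101010100010

Answer: none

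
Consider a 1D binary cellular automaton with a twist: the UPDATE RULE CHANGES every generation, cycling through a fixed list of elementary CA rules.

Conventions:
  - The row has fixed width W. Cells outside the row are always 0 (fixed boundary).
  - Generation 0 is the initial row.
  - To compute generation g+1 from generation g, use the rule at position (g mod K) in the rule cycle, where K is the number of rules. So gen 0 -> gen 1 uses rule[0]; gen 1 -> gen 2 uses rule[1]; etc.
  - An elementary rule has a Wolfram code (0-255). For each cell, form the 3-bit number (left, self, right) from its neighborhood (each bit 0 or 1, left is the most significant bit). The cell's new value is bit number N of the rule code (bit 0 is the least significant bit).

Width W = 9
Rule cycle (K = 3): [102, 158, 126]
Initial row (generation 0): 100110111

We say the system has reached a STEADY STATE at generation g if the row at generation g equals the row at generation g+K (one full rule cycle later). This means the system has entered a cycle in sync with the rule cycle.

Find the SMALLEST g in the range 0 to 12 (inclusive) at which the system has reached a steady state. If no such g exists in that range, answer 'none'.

Answer: none

Derivation:
Gen 0: 100110111
Gen 1 (rule 102): 101011001
Gen 2 (rule 158): 101010111
Gen 3 (rule 126): 111111101
Gen 4 (rule 102): 000000111
Gen 5 (rule 158): 000001110
Gen 6 (rule 126): 000011011
Gen 7 (rule 102): 000101101
Gen 8 (rule 158): 001101001
Gen 9 (rule 126): 011111111
Gen 10 (rule 102): 100000001
Gen 11 (rule 158): 110000011
Gen 12 (rule 126): 111000111
Gen 13 (rule 102): 001001001
Gen 14 (rule 158): 011111111
Gen 15 (rule 126): 110000001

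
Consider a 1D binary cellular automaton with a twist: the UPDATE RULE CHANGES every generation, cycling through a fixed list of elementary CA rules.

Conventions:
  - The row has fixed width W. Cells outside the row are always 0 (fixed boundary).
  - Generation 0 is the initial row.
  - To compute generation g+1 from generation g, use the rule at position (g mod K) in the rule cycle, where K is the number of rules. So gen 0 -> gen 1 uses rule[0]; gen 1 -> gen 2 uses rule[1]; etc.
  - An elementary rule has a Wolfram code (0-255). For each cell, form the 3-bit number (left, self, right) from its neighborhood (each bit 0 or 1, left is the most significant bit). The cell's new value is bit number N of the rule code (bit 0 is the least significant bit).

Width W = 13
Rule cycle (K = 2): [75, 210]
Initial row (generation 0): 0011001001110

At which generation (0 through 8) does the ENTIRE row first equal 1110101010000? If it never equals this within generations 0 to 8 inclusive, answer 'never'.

Gen 0: 0011001001110
Gen 1 (rule 75): 1111010011010
Gen 2 (rule 210): 0111001101001
Gen 3 (rule 75): 1101011100010
Gen 4 (rule 210): 0100001110101
Gen 5 (rule 75): 1001111010000
Gen 6 (rule 210): 0110111001000
Gen 7 (rule 75): 1110101010011
Gen 8 (rule 210): 0110000001101

Answer: never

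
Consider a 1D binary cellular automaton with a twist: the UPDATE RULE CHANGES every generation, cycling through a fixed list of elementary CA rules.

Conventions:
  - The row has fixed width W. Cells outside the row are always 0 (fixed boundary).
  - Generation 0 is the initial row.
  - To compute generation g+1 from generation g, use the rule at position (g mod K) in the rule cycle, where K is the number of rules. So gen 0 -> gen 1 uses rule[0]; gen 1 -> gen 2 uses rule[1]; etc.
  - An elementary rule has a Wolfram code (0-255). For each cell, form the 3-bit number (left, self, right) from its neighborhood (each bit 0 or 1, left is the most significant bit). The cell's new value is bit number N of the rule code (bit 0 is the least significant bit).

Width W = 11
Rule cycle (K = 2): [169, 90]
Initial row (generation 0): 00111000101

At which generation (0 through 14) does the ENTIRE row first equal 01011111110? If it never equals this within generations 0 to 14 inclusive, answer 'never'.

Answer: 9

Derivation:
Gen 0: 00111000101
Gen 1 (rule 169): 10110010010
Gen 2 (rule 90): 00111101101
Gen 3 (rule 169): 10111011010
Gen 4 (rule 90): 00101011001
Gen 5 (rule 169): 10010110000
Gen 6 (rule 90): 01100111000
Gen 7 (rule 169): 01000110011
Gen 8 (rule 90): 10101111111
Gen 9 (rule 169): 01011111110
Gen 10 (rule 90): 10010000011
Gen 11 (rule 169): 00000111010
Gen 12 (rule 90): 00001101001
Gen 13 (rule 169): 11101010000
Gen 14 (rule 90): 10100001000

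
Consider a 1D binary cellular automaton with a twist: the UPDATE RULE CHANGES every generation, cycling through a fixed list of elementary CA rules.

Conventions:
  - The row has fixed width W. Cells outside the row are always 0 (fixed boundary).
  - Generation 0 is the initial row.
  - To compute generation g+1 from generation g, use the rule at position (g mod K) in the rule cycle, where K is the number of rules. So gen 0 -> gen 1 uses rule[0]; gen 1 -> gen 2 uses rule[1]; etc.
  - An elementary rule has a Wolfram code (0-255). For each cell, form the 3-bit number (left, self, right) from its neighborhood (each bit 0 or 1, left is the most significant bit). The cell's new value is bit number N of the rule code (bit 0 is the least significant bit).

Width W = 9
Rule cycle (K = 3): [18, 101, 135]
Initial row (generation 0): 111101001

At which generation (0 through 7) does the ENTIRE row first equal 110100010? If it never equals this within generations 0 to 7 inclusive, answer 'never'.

Answer: never

Derivation:
Gen 0: 111101001
Gen 1 (rule 18): 000000110
Gen 2 (rule 101): 111110010
Gen 3 (rule 135): 011100110
Gen 4 (rule 18): 100011001
Gen 5 (rule 101): 101001001
Gen 6 (rule 135): 101011011
Gen 7 (rule 18): 000000000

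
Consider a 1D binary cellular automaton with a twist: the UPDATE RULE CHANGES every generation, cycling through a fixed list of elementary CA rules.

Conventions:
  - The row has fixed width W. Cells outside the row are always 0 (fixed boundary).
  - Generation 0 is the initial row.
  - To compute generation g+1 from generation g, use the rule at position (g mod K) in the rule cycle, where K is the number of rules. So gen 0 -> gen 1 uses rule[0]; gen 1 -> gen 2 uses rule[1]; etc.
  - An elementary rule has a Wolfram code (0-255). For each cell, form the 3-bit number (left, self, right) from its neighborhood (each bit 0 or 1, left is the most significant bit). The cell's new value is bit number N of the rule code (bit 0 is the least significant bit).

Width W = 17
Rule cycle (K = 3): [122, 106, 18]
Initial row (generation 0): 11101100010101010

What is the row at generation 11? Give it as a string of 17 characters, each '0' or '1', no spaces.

Gen 0: 11101100010101010
Gen 1 (rule 122): 10111110101010101
Gen 2 (rule 106): 01100011010101010
Gen 3 (rule 18): 10010100000000001
Gen 4 (rule 122): 01101010000000010
Gen 5 (rule 106): 11110100000000100
Gen 6 (rule 18): 00000010000001010
Gen 7 (rule 122): 00000101000010101
Gen 8 (rule 106): 00001010000101010
Gen 9 (rule 18): 00010001001000001
Gen 10 (rule 122): 00101010110100010
Gen 11 (rule 106): 01010101111000100

Answer: 01010101111000100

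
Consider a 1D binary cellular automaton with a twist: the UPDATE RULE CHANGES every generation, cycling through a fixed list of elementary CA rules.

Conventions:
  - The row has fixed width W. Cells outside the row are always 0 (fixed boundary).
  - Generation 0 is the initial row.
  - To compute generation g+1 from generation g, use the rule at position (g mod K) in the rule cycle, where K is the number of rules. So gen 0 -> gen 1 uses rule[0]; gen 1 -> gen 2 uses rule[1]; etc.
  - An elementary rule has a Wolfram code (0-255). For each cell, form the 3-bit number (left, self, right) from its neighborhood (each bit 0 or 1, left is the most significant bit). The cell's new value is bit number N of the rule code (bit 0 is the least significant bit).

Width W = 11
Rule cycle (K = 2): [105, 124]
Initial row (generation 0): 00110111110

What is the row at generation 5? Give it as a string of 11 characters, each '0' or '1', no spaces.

Answer: 10011101111

Derivation:
Gen 0: 00110111110
Gen 1 (rule 105): 10111100010
Gen 2 (rule 124): 11100110011
Gen 3 (rule 105): 10100110011
Gen 4 (rule 124): 11110111011
Gen 5 (rule 105): 10011101111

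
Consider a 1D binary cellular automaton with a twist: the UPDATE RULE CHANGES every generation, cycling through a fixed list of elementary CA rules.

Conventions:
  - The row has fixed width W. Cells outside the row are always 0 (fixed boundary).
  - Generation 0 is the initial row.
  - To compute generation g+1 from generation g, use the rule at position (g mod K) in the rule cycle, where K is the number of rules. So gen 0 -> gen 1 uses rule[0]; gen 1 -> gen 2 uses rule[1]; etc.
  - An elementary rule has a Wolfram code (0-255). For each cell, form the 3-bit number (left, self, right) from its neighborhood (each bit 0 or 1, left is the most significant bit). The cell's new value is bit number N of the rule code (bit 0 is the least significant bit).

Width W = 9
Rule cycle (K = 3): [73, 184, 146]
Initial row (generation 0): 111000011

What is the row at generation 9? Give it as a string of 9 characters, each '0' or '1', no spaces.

Gen 0: 111000011
Gen 1 (rule 73): 101011011
Gen 2 (rule 184): 010110110
Gen 3 (rule 146): 100000001
Gen 4 (rule 73): 001111100
Gen 5 (rule 184): 001111010
Gen 6 (rule 146): 010110001
Gen 7 (rule 73): 000110100
Gen 8 (rule 184): 000101010
Gen 9 (rule 146): 001000001

Answer: 001000001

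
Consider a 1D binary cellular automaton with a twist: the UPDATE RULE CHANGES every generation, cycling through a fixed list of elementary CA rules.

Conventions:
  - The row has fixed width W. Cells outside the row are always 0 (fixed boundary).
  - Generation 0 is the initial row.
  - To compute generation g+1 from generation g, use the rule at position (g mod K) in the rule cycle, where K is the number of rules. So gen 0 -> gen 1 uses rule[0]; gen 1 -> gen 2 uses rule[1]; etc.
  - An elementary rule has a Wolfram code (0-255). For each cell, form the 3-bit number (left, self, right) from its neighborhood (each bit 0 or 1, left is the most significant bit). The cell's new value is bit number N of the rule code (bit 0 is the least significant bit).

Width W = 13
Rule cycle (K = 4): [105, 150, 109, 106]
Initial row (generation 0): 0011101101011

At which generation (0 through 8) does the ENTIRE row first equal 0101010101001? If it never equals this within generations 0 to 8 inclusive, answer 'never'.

Answer: 5

Derivation:
Gen 0: 0011101101011
Gen 1 (rule 105): 1010111110111
Gen 2 (rule 150): 1010011100010
Gen 3 (rule 109): 1110010101010
Gen 4 (rule 106): 1010101010100
Gen 5 (rule 105): 0101010101001
Gen 6 (rule 150): 1101010101111
Gen 7 (rule 109): 1111111111001
Gen 8 (rule 106): 1000000001010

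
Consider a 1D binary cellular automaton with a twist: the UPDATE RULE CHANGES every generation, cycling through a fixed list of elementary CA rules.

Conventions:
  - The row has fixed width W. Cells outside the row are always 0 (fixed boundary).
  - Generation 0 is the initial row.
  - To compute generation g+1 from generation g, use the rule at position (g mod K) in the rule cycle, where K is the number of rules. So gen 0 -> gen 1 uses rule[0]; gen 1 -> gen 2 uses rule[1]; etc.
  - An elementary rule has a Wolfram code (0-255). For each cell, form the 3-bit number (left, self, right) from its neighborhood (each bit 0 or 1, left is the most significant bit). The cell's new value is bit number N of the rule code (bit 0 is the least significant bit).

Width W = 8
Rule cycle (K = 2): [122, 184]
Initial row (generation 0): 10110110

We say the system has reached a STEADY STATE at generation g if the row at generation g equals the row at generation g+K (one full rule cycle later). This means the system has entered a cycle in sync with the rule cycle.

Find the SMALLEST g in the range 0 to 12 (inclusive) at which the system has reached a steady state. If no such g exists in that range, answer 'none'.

Answer: 5

Derivation:
Gen 0: 10110110
Gen 1 (rule 122): 01111111
Gen 2 (rule 184): 01111110
Gen 3 (rule 122): 11000011
Gen 4 (rule 184): 10100010
Gen 5 (rule 122): 01010101
Gen 6 (rule 184): 00101010
Gen 7 (rule 122): 01010101
Gen 8 (rule 184): 00101010
Gen 9 (rule 122): 01010101
Gen 10 (rule 184): 00101010
Gen 11 (rule 122): 01010101
Gen 12 (rule 184): 00101010
Gen 13 (rule 122): 01010101
Gen 14 (rule 184): 00101010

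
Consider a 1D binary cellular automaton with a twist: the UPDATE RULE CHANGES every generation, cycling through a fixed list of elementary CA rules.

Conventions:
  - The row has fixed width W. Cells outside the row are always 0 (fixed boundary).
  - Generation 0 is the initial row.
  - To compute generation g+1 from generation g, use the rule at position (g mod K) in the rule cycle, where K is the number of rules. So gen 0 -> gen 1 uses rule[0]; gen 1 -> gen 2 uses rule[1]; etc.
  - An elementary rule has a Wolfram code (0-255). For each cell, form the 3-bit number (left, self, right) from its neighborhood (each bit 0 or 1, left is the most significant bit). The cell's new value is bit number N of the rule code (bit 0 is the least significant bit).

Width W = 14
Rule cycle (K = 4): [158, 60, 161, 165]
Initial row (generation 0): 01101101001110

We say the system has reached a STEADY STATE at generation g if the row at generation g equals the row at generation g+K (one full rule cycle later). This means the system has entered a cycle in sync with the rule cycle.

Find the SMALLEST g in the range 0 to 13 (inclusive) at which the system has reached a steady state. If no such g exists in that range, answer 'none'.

Answer: none

Derivation:
Gen 0: 01101101001110
Gen 1 (rule 158): 11001001111101
Gen 2 (rule 60): 10101101000011
Gen 3 (rule 161): 01010010011000
Gen 4 (rule 165): 01110010000011
Gen 5 (rule 158): 11101111000110
Gen 6 (rule 60): 10011000100101
Gen 7 (rule 161): 00000010000010
Gen 8 (rule 165): 11111010111010
Gen 9 (rule 158): 11110010110011
Gen 10 (rule 60): 10001011101010
Gen 11 (rule 161): 00100101010100
Gen 12 (rule 165): 10100111111101
Gen 13 (rule 158): 10111111111001
Gen 14 (rule 60): 11100000000101
Gen 15 (rule 161): 01001111110010
Gen 16 (rule 165): 01000111100010
Gen 17 (rule 158): 11101111010111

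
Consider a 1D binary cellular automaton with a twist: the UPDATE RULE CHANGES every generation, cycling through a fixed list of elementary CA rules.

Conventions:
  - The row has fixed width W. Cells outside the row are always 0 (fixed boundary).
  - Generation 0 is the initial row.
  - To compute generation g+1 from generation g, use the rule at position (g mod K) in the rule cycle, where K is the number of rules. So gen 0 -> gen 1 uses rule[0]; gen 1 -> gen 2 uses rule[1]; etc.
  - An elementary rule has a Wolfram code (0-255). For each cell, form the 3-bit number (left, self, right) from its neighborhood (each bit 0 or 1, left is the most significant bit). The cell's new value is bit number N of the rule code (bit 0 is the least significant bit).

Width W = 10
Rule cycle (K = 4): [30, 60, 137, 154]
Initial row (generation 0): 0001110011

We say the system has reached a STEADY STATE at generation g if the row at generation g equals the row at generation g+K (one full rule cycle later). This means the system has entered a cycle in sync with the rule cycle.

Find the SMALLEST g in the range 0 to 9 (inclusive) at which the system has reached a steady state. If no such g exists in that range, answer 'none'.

Gen 0: 0001110011
Gen 1 (rule 30): 0011001110
Gen 2 (rule 60): 0010101001
Gen 3 (rule 137): 1000000000
Gen 4 (rule 154): 0100000000
Gen 5 (rule 30): 1110000000
Gen 6 (rule 60): 1001000000
Gen 7 (rule 137): 0000011111
Gen 8 (rule 154): 0000111110
Gen 9 (rule 30): 0001100001
Gen 10 (rule 60): 0001010001
Gen 11 (rule 137): 1100000100
Gen 12 (rule 154): 1010001010
Gen 13 (rule 30): 1011011011

Answer: none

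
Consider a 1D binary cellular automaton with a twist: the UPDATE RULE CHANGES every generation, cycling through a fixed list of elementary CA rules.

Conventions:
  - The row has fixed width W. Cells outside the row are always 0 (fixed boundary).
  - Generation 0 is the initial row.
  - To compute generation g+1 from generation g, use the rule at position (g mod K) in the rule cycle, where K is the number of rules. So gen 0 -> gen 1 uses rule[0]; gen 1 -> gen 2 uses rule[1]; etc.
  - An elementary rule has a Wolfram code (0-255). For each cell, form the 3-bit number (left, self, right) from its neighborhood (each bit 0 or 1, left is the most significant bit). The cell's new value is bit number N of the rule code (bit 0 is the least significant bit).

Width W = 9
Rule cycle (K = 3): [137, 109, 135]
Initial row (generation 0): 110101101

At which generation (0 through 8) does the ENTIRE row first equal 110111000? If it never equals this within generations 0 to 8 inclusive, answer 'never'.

Answer: never

Derivation:
Gen 0: 110101101
Gen 1 (rule 137): 100001000
Gen 2 (rule 109): 101101011
Gen 3 (rule 135): 100001000
Gen 4 (rule 137): 001100011
Gen 5 (rule 109): 101101011
Gen 6 (rule 135): 100001000
Gen 7 (rule 137): 001100011
Gen 8 (rule 109): 101101011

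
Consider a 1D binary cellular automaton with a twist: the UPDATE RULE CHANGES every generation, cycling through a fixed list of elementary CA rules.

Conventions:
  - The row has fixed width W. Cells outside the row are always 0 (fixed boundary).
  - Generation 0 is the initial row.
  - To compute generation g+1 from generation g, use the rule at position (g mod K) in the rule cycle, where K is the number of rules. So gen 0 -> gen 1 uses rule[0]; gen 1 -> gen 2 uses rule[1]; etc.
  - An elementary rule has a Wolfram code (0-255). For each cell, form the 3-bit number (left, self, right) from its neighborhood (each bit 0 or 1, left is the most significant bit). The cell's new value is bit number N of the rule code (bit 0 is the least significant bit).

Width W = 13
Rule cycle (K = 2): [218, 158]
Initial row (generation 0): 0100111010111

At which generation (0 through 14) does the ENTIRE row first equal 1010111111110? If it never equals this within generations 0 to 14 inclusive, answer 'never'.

Gen 0: 0100111010111
Gen 1 (rule 218): 1011111000111
Gen 2 (rule 158): 1011110101110
Gen 3 (rule 218): 0011110001111
Gen 4 (rule 158): 0111101011110
Gen 5 (rule 218): 1111100011111
Gen 6 (rule 158): 1111010111110
Gen 7 (rule 218): 1111000111111
Gen 8 (rule 158): 1110101111110
Gen 9 (rule 218): 1110001111111
Gen 10 (rule 158): 1101011111110
Gen 11 (rule 218): 1100011111111
Gen 12 (rule 158): 1010111111110
Gen 13 (rule 218): 0000111111111
Gen 14 (rule 158): 0001111111110

Answer: 12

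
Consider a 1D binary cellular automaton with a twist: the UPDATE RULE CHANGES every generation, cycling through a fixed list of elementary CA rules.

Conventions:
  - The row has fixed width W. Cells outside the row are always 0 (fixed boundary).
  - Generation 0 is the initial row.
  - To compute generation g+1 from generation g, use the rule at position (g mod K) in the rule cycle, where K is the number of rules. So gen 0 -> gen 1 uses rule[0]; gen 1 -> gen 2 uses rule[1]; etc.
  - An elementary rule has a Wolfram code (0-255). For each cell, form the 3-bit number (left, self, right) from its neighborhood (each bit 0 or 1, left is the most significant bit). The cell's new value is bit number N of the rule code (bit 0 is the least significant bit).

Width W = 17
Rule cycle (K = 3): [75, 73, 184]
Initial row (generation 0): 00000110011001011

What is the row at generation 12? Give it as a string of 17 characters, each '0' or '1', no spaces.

Answer: 00000111011010101

Derivation:
Gen 0: 00000110011001011
Gen 1 (rule 75): 11111110111010011
Gen 2 (rule 73): 10000010101000011
Gen 3 (rule 184): 01000001010100010
Gen 4 (rule 75): 10011110000001100
Gen 5 (rule 73): 00010010111101101
Gen 6 (rule 184): 00001001111011010
Gen 7 (rule 75): 11110011001011000
Gen 8 (rule 73): 10010011000011011
Gen 9 (rule 184): 01001010100010110
Gen 10 (rule 75): 10010000001100110
Gen 11 (rule 73): 00000111101100110
Gen 12 (rule 184): 00000111011010101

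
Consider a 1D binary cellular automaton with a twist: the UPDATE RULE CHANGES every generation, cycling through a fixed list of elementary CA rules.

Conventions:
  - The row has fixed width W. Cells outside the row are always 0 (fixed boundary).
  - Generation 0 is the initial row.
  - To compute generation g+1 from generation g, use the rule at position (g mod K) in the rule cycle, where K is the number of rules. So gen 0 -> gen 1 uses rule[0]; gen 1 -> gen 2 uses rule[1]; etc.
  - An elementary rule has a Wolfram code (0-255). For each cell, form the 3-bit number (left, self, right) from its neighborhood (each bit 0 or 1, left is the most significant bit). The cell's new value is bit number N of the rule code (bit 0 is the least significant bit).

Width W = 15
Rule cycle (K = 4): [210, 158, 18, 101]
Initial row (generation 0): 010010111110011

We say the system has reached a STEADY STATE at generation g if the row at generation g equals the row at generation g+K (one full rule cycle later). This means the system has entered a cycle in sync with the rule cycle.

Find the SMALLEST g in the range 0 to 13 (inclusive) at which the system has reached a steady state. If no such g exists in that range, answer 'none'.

Answer: 3

Derivation:
Gen 0: 010010111110011
Gen 1 (rule 210): 101100011111101
Gen 2 (rule 158): 101010111111001
Gen 3 (rule 18): 000000000000110
Gen 4 (rule 101): 111111111110010
Gen 5 (rule 210): 011111111111101
Gen 6 (rule 158): 111111111111001
Gen 7 (rule 18): 000000000000110
Gen 8 (rule 101): 111111111110010
Gen 9 (rule 210): 011111111111101
Gen 10 (rule 158): 111111111111001
Gen 11 (rule 18): 000000000000110
Gen 12 (rule 101): 111111111110010
Gen 13 (rule 210): 011111111111101
Gen 14 (rule 158): 111111111111001
Gen 15 (rule 18): 000000000000110
Gen 16 (rule 101): 111111111110010
Gen 17 (rule 210): 011111111111101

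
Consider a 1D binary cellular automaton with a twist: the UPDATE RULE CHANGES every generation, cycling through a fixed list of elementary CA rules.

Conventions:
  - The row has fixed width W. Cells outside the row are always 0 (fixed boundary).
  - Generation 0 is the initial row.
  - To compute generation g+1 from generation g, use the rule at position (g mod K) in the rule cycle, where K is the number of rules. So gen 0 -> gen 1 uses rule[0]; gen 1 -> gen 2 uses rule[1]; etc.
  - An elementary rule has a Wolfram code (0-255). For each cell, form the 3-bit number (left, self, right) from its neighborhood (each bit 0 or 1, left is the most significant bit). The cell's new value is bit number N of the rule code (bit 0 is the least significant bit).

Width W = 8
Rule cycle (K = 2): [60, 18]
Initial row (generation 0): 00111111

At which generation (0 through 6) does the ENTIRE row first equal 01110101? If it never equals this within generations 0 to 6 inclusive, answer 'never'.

Answer: never

Derivation:
Gen 0: 00111111
Gen 1 (rule 60): 00100000
Gen 2 (rule 18): 01010000
Gen 3 (rule 60): 01111000
Gen 4 (rule 18): 10000100
Gen 5 (rule 60): 11000110
Gen 6 (rule 18): 00101001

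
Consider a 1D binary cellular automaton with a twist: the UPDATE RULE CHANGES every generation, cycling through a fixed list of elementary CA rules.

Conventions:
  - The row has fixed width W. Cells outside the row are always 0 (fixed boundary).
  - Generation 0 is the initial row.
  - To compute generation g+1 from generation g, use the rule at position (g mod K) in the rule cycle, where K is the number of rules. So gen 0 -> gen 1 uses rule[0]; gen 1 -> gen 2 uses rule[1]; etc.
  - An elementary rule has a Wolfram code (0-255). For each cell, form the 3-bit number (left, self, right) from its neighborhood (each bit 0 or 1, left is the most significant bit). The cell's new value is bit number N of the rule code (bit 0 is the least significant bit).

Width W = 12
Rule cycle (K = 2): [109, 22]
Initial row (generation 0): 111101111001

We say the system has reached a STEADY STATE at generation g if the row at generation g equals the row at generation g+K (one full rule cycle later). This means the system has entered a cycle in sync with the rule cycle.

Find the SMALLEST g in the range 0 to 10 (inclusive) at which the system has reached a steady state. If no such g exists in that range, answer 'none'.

Gen 0: 111101111001
Gen 1 (rule 109): 100111001001
Gen 2 (rule 22): 111000111111
Gen 3 (rule 109): 101010100001
Gen 4 (rule 22): 101010110011
Gen 5 (rule 109): 111111110011
Gen 6 (rule 22): 000000001100
Gen 7 (rule 109): 111111101101
Gen 8 (rule 22): 000000000001
Gen 9 (rule 109): 111111111101
Gen 10 (rule 22): 000000000001
Gen 11 (rule 109): 111111111101
Gen 12 (rule 22): 000000000001

Answer: 8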